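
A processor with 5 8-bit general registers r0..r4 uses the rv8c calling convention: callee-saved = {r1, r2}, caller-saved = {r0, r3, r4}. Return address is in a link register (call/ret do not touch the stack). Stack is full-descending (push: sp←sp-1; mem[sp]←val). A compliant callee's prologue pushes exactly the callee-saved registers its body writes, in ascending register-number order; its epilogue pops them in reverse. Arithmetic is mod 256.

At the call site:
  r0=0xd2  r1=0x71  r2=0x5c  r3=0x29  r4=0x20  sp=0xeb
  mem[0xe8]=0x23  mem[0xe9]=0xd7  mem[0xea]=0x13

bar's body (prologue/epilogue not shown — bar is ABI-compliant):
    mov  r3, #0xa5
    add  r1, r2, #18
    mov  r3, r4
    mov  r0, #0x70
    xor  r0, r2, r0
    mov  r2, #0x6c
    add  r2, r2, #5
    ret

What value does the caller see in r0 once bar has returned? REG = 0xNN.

REG = 0x2c

prologue: push r1 → mem[0xea]=0x71, sp=0xea
prologue: push r2 → mem[0xe9]=0x5c, sp=0xe9
body[0] mov  r3, #0xa5 → r3=0xa5
body[1] add  r1, r2, #18 → r1=0x6e
body[2] mov  r3, r4 → r3=0x20
body[3] mov  r0, #0x70 → r0=0x70
body[4] xor  r0, r2, r0 → r0=0x2c
body[5] mov  r2, #0x6c → r2=0x6c
body[6] add  r2, r2, #5 → r2=0x71
epilogue: pop r2=0x5c, sp=0xea
epilogue: pop r1=0x71, sp=0xeb
r0 is caller-saved → body value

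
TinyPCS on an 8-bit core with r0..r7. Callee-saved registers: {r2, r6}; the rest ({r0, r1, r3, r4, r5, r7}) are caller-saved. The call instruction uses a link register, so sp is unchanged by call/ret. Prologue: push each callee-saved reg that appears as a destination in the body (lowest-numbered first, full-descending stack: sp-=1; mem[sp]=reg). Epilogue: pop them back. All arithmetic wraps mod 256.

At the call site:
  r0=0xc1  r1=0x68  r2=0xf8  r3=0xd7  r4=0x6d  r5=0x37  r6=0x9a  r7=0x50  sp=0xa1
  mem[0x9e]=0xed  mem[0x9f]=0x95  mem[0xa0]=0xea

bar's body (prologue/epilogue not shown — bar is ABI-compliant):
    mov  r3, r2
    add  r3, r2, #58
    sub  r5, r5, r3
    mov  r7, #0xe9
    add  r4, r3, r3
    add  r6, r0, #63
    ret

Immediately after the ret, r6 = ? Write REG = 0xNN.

REG = 0x9a

prologue: push r6 -> mem[0xa0]=0x9a, sp=0xa0
body[0] mov  r3, r2 -> r3=0xf8
body[1] add  r3, r2, #58 -> r3=0x32
body[2] sub  r5, r5, r3 -> r5=0x05
body[3] mov  r7, #0xe9 -> r7=0xe9
body[4] add  r4, r3, r3 -> r4=0x64
body[5] add  r6, r0, #63 -> r6=0x00
epilogue: pop r6=0x9a, sp=0xa1
r6 is callee-saved -> restored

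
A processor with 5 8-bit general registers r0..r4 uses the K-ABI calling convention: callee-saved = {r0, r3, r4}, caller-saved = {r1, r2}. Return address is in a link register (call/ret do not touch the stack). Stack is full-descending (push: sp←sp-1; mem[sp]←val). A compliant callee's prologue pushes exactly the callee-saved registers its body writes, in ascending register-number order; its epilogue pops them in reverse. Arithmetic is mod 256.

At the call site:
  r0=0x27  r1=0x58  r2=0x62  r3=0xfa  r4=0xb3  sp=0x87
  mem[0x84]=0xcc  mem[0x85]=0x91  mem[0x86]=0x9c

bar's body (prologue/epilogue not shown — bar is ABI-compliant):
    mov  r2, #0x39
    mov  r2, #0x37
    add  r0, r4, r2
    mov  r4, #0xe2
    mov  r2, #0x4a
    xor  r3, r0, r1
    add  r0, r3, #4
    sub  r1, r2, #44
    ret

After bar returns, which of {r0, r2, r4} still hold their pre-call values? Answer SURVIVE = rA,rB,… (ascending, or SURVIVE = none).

SURVIVE = r0,r4

prologue: push r0 → mem[0x86]=0x27, sp=0x86
prologue: push r3 → mem[0x85]=0xfa, sp=0x85
prologue: push r4 → mem[0x84]=0xb3, sp=0x84
body[0] mov  r2, #0x39 → r2=0x39
body[1] mov  r2, #0x37 → r2=0x37
body[2] add  r0, r4, r2 → r0=0xea
body[3] mov  r4, #0xe2 → r4=0xe2
body[4] mov  r2, #0x4a → r2=0x4a
body[5] xor  r3, r0, r1 → r3=0xb2
body[6] add  r0, r3, #4 → r0=0xb6
body[7] sub  r1, r2, #44 → r1=0x1e
epilogue: pop r4=0xb3, sp=0x85
epilogue: pop r3=0xfa, sp=0x86
epilogue: pop r0=0x27, sp=0x87
r0: callee-saved, written=True
r2: caller-saved, written=True
r4: callee-saved, written=True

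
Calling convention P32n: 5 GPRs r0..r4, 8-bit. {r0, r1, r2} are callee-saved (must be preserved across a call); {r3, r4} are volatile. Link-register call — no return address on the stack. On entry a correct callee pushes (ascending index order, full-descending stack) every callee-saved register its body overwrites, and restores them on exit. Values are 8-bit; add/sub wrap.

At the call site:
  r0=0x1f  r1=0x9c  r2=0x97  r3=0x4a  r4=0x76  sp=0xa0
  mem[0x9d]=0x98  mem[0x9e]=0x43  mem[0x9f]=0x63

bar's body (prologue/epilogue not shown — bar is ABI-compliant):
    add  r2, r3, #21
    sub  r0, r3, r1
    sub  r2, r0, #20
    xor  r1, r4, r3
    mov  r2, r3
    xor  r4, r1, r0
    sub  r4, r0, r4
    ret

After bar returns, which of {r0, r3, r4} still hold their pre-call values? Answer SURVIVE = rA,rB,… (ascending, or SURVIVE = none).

SURVIVE = r0,r3

prologue: push r0 -> mem[0x9f]=0x1f, sp=0x9f
prologue: push r1 -> mem[0x9e]=0x9c, sp=0x9e
prologue: push r2 -> mem[0x9d]=0x97, sp=0x9d
body[0] add  r2, r3, #21 -> r2=0x5f
body[1] sub  r0, r3, r1 -> r0=0xae
body[2] sub  r2, r0, #20 -> r2=0x9a
body[3] xor  r1, r4, r3 -> r1=0x3c
body[4] mov  r2, r3 -> r2=0x4a
body[5] xor  r4, r1, r0 -> r4=0x92
body[6] sub  r4, r0, r4 -> r4=0x1c
epilogue: pop r2=0x97, sp=0x9e
epilogue: pop r1=0x9c, sp=0x9f
epilogue: pop r0=0x1f, sp=0xa0
r0: callee-saved, written=True
r3: caller-saved, written=False
r4: caller-saved, written=True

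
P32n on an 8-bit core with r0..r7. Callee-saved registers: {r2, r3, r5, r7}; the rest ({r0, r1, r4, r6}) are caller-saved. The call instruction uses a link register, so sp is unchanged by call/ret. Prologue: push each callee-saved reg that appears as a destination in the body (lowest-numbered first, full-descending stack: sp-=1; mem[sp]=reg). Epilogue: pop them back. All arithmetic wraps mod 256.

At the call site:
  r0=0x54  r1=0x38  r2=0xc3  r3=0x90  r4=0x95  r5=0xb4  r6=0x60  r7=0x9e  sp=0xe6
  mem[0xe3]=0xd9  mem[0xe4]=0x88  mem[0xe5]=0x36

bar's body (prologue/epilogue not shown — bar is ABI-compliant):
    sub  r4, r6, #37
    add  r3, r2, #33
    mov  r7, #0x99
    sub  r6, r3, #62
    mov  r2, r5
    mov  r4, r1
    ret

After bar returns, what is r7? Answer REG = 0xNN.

prologue: push r2 -> mem[0xe5]=0xc3, sp=0xe5
prologue: push r3 -> mem[0xe4]=0x90, sp=0xe4
prologue: push r7 -> mem[0xe3]=0x9e, sp=0xe3
body[0] sub  r4, r6, #37 -> r4=0x3b
body[1] add  r3, r2, #33 -> r3=0xe4
body[2] mov  r7, #0x99 -> r7=0x99
body[3] sub  r6, r3, #62 -> r6=0xa6
body[4] mov  r2, r5 -> r2=0xb4
body[5] mov  r4, r1 -> r4=0x38
epilogue: pop r7=0x9e, sp=0xe4
epilogue: pop r3=0x90, sp=0xe5
epilogue: pop r2=0xc3, sp=0xe6
r7 is callee-saved -> restored

REG = 0x9e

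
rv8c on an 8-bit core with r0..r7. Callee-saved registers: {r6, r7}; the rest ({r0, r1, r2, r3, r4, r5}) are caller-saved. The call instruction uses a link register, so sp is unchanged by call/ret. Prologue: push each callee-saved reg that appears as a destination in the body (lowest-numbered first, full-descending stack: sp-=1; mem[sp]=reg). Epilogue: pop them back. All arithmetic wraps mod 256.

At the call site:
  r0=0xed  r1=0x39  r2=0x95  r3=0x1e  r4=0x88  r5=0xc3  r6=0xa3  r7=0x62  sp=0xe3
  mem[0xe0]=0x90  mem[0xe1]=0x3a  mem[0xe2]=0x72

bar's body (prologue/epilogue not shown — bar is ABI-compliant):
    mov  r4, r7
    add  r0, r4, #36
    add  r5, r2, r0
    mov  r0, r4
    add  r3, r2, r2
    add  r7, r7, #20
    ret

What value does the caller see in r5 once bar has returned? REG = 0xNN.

REG = 0x1b

prologue: push r7 → mem[0xe2]=0x62, sp=0xe2
body[0] mov  r4, r7 → r4=0x62
body[1] add  r0, r4, #36 → r0=0x86
body[2] add  r5, r2, r0 → r5=0x1b
body[3] mov  r0, r4 → r0=0x62
body[4] add  r3, r2, r2 → r3=0x2a
body[5] add  r7, r7, #20 → r7=0x76
epilogue: pop r7=0x62, sp=0xe3
r5 is caller-saved → body value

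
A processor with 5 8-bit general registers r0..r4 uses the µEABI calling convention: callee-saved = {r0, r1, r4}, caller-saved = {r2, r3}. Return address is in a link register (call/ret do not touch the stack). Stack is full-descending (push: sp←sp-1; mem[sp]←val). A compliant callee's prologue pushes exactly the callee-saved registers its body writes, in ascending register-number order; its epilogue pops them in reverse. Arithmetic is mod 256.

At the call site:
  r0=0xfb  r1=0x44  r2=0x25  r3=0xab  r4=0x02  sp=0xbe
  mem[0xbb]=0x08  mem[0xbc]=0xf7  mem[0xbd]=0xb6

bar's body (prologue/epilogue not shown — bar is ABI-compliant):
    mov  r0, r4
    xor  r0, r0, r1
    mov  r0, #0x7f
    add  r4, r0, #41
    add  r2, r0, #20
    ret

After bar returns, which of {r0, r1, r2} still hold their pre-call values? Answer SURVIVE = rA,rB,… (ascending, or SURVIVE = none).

SURVIVE = r0,r1

prologue: push r0 -> mem[0xbd]=0xfb, sp=0xbd
prologue: push r4 -> mem[0xbc]=0x02, sp=0xbc
body[0] mov  r0, r4 -> r0=0x02
body[1] xor  r0, r0, r1 -> r0=0x46
body[2] mov  r0, #0x7f -> r0=0x7f
body[3] add  r4, r0, #41 -> r4=0xa8
body[4] add  r2, r0, #20 -> r2=0x93
epilogue: pop r4=0x02, sp=0xbd
epilogue: pop r0=0xfb, sp=0xbe
r0: callee-saved, written=True
r1: callee-saved, written=False
r2: caller-saved, written=True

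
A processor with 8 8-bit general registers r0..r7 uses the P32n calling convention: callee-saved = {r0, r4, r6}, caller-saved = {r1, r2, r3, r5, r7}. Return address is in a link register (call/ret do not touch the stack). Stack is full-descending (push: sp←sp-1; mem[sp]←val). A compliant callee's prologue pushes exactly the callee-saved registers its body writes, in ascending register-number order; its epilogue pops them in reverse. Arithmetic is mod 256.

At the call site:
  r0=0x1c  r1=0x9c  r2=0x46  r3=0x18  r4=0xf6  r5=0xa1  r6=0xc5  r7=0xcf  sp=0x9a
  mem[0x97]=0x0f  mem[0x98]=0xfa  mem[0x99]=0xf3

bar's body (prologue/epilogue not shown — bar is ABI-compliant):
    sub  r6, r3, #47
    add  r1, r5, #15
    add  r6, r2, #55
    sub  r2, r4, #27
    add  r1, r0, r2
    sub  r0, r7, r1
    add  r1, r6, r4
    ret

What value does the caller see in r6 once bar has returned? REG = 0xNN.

prologue: push r0 → mem[0x99]=0x1c, sp=0x99
prologue: push r6 → mem[0x98]=0xc5, sp=0x98
body[0] sub  r6, r3, #47 → r6=0xe9
body[1] add  r1, r5, #15 → r1=0xb0
body[2] add  r6, r2, #55 → r6=0x7d
body[3] sub  r2, r4, #27 → r2=0xdb
body[4] add  r1, r0, r2 → r1=0xf7
body[5] sub  r0, r7, r1 → r0=0xd8
body[6] add  r1, r6, r4 → r1=0x73
epilogue: pop r6=0xc5, sp=0x99
epilogue: pop r0=0x1c, sp=0x9a
r6 is callee-saved → restored

REG = 0xc5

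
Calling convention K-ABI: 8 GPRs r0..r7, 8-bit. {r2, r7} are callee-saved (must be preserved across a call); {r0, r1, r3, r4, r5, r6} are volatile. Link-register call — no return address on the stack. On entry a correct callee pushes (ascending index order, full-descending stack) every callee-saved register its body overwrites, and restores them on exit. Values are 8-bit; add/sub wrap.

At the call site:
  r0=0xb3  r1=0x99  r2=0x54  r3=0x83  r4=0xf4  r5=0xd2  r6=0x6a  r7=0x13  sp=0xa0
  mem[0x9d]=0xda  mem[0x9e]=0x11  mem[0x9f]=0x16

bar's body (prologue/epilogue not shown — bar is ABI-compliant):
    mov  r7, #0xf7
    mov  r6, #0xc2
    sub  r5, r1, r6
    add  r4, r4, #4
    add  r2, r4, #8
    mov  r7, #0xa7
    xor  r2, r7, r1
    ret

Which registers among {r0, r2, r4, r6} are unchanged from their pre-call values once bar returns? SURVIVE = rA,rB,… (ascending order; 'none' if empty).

SURVIVE = r0,r2

prologue: push r2 → mem[0x9f]=0x54, sp=0x9f
prologue: push r7 → mem[0x9e]=0x13, sp=0x9e
body[0] mov  r7, #0xf7 → r7=0xf7
body[1] mov  r6, #0xc2 → r6=0xc2
body[2] sub  r5, r1, r6 → r5=0xd7
body[3] add  r4, r4, #4 → r4=0xf8
body[4] add  r2, r4, #8 → r2=0x00
body[5] mov  r7, #0xa7 → r7=0xa7
body[6] xor  r2, r7, r1 → r2=0x3e
epilogue: pop r7=0x13, sp=0x9f
epilogue: pop r2=0x54, sp=0xa0
r0: caller-saved, written=False
r2: callee-saved, written=True
r4: caller-saved, written=True
r6: caller-saved, written=True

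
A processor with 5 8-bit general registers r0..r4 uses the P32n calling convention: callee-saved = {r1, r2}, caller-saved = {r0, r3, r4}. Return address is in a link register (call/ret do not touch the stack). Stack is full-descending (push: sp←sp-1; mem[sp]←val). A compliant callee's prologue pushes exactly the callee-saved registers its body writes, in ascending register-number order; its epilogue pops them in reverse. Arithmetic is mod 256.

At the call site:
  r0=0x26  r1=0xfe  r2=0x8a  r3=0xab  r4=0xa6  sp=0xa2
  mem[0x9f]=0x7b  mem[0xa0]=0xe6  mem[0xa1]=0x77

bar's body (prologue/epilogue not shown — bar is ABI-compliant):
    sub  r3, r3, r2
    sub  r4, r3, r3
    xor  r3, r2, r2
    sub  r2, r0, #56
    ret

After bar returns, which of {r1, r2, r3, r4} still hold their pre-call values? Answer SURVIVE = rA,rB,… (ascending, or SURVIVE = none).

SURVIVE = r1,r2

prologue: push r2 -> mem[0xa1]=0x8a, sp=0xa1
body[0] sub  r3, r3, r2 -> r3=0x21
body[1] sub  r4, r3, r3 -> r4=0x00
body[2] xor  r3, r2, r2 -> r3=0x00
body[3] sub  r2, r0, #56 -> r2=0xee
epilogue: pop r2=0x8a, sp=0xa2
r1: callee-saved, written=False
r2: callee-saved, written=True
r3: caller-saved, written=True
r4: caller-saved, written=True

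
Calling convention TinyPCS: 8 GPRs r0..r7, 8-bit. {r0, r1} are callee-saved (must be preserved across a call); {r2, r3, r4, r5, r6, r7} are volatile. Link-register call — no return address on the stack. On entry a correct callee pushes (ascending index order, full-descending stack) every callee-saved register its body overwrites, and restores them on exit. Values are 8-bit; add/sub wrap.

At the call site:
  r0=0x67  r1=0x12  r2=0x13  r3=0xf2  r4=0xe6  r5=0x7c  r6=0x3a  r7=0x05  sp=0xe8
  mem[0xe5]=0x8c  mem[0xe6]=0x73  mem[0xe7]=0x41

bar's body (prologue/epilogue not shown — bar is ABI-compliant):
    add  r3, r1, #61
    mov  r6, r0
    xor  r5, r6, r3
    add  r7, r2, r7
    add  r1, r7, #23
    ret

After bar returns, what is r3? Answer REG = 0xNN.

REG = 0x4f

prologue: push r1 → mem[0xe7]=0x12, sp=0xe7
body[0] add  r3, r1, #61 → r3=0x4f
body[1] mov  r6, r0 → r6=0x67
body[2] xor  r5, r6, r3 → r5=0x28
body[3] add  r7, r2, r7 → r7=0x18
body[4] add  r1, r7, #23 → r1=0x2f
epilogue: pop r1=0x12, sp=0xe8
r3 is caller-saved → body value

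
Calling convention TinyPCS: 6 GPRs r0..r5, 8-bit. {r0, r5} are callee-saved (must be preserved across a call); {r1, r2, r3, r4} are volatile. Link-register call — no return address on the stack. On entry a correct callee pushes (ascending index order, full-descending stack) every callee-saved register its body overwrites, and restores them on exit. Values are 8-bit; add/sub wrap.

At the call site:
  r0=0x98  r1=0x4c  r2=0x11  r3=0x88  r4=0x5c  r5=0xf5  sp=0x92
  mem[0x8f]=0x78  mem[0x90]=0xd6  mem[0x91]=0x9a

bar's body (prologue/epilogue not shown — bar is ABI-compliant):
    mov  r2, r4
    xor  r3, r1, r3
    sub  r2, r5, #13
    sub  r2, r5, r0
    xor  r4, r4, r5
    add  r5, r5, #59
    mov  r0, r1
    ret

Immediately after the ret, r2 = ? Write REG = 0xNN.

REG = 0x5d

prologue: push r0 -> mem[0x91]=0x98, sp=0x91
prologue: push r5 -> mem[0x90]=0xf5, sp=0x90
body[0] mov  r2, r4 -> r2=0x5c
body[1] xor  r3, r1, r3 -> r3=0xc4
body[2] sub  r2, r5, #13 -> r2=0xe8
body[3] sub  r2, r5, r0 -> r2=0x5d
body[4] xor  r4, r4, r5 -> r4=0xa9
body[5] add  r5, r5, #59 -> r5=0x30
body[6] mov  r0, r1 -> r0=0x4c
epilogue: pop r5=0xf5, sp=0x91
epilogue: pop r0=0x98, sp=0x92
r2 is caller-saved -> body value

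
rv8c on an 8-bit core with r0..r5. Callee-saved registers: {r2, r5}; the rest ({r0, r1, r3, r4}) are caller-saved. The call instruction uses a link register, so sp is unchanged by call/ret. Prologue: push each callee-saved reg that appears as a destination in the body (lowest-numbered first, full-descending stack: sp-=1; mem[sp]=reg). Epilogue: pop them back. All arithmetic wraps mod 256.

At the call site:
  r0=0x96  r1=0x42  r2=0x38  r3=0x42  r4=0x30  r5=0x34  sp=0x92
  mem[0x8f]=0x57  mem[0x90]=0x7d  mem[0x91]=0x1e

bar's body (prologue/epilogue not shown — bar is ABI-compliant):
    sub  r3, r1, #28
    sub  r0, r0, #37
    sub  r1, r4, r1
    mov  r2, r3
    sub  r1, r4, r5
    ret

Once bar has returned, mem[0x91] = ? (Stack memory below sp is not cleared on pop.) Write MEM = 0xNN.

prologue: push r2 -> mem[0x91]=0x38, sp=0x91
body[0] sub  r3, r1, #28 -> r3=0x26
body[1] sub  r0, r0, #37 -> r0=0x71
body[2] sub  r1, r4, r1 -> r1=0xee
body[3] mov  r2, r3 -> r2=0x26
body[4] sub  r1, r4, r5 -> r1=0xfc
epilogue: pop r2=0x38, sp=0x92
prologue pushed ['r2'] at ['0x91']

MEM = 0x38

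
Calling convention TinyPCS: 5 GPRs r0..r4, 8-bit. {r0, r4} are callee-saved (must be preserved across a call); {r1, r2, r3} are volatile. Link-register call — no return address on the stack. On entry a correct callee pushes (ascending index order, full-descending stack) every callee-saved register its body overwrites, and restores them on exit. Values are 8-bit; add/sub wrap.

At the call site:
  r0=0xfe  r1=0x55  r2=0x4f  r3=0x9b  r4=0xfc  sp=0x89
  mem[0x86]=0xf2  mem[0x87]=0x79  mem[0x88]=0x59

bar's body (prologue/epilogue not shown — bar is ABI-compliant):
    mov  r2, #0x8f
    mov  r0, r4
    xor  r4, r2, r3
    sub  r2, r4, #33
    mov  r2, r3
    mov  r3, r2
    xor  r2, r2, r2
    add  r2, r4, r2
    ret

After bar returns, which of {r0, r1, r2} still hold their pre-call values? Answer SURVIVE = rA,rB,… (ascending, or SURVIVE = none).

SURVIVE = r0,r1

prologue: push r0 -> mem[0x88]=0xfe, sp=0x88
prologue: push r4 -> mem[0x87]=0xfc, sp=0x87
body[0] mov  r2, #0x8f -> r2=0x8f
body[1] mov  r0, r4 -> r0=0xfc
body[2] xor  r4, r2, r3 -> r4=0x14
body[3] sub  r2, r4, #33 -> r2=0xf3
body[4] mov  r2, r3 -> r2=0x9b
body[5] mov  r3, r2 -> r3=0x9b
body[6] xor  r2, r2, r2 -> r2=0x00
body[7] add  r2, r4, r2 -> r2=0x14
epilogue: pop r4=0xfc, sp=0x88
epilogue: pop r0=0xfe, sp=0x89
r0: callee-saved, written=True
r1: caller-saved, written=False
r2: caller-saved, written=True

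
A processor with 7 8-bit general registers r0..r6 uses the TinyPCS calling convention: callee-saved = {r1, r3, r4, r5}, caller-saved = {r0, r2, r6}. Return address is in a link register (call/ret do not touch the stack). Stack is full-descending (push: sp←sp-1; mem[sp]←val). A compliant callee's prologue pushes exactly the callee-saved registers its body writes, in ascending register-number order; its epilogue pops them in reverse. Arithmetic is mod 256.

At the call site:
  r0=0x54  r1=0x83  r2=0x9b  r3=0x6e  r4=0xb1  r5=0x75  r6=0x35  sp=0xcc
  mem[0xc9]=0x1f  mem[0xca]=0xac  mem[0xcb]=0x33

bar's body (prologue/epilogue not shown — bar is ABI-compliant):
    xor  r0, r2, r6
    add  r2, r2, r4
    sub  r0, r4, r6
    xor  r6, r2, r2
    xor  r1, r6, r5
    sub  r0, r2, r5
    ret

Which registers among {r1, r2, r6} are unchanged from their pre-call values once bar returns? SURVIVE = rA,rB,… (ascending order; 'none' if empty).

SURVIVE = r1

prologue: push r1 → mem[0xcb]=0x83, sp=0xcb
body[0] xor  r0, r2, r6 → r0=0xae
body[1] add  r2, r2, r4 → r2=0x4c
body[2] sub  r0, r4, r6 → r0=0x7c
body[3] xor  r6, r2, r2 → r6=0x00
body[4] xor  r1, r6, r5 → r1=0x75
body[5] sub  r0, r2, r5 → r0=0xd7
epilogue: pop r1=0x83, sp=0xcc
r1: callee-saved, written=True
r2: caller-saved, written=True
r6: caller-saved, written=True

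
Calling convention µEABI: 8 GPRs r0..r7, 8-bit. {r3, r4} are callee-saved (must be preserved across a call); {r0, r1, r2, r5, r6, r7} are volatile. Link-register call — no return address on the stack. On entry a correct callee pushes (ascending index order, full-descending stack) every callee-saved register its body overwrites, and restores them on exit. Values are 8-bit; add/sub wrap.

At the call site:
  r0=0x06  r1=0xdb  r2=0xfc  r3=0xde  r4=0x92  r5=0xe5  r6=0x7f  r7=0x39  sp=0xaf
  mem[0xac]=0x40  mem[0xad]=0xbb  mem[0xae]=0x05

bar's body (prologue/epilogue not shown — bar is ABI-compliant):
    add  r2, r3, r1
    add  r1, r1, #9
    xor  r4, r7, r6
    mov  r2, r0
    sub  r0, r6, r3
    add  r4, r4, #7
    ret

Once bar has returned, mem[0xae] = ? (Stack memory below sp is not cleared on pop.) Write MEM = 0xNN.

prologue: push r4 -> mem[0xae]=0x92, sp=0xae
body[0] add  r2, r3, r1 -> r2=0xb9
body[1] add  r1, r1, #9 -> r1=0xe4
body[2] xor  r4, r7, r6 -> r4=0x46
body[3] mov  r2, r0 -> r2=0x06
body[4] sub  r0, r6, r3 -> r0=0xa1
body[5] add  r4, r4, #7 -> r4=0x4d
epilogue: pop r4=0x92, sp=0xaf
prologue pushed ['r4'] at ['0xae']

MEM = 0x92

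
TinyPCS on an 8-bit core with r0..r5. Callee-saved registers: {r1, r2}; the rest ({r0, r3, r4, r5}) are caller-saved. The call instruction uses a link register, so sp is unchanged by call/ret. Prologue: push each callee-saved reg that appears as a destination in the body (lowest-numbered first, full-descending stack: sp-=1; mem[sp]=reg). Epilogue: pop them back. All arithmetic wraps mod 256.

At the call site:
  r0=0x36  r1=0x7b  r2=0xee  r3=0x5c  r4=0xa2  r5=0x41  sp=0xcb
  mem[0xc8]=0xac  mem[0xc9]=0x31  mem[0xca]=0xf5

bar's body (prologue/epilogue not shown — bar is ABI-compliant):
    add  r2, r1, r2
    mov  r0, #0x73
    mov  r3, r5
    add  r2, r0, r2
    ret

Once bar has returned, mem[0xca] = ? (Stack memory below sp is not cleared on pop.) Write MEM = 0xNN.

prologue: push r2 -> mem[0xca]=0xee, sp=0xca
body[0] add  r2, r1, r2 -> r2=0x69
body[1] mov  r0, #0x73 -> r0=0x73
body[2] mov  r3, r5 -> r3=0x41
body[3] add  r2, r0, r2 -> r2=0xdc
epilogue: pop r2=0xee, sp=0xcb
prologue pushed ['r2'] at ['0xca']

MEM = 0xee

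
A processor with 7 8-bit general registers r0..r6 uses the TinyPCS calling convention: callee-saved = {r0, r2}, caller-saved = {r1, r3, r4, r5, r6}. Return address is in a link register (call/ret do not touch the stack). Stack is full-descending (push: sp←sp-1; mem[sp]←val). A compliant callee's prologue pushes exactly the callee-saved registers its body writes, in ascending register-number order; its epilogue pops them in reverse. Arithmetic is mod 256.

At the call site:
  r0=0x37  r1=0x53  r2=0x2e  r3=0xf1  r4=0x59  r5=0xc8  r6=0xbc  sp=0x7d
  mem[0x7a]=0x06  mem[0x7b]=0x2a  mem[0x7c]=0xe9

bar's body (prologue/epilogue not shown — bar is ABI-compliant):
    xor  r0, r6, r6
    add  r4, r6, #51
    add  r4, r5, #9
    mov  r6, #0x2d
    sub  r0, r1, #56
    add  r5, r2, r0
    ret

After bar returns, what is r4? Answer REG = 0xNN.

prologue: push r0 → mem[0x7c]=0x37, sp=0x7c
body[0] xor  r0, r6, r6 → r0=0x00
body[1] add  r4, r6, #51 → r4=0xef
body[2] add  r4, r5, #9 → r4=0xd1
body[3] mov  r6, #0x2d → r6=0x2d
body[4] sub  r0, r1, #56 → r0=0x1b
body[5] add  r5, r2, r0 → r5=0x49
epilogue: pop r0=0x37, sp=0x7d
r4 is caller-saved → body value

REG = 0xd1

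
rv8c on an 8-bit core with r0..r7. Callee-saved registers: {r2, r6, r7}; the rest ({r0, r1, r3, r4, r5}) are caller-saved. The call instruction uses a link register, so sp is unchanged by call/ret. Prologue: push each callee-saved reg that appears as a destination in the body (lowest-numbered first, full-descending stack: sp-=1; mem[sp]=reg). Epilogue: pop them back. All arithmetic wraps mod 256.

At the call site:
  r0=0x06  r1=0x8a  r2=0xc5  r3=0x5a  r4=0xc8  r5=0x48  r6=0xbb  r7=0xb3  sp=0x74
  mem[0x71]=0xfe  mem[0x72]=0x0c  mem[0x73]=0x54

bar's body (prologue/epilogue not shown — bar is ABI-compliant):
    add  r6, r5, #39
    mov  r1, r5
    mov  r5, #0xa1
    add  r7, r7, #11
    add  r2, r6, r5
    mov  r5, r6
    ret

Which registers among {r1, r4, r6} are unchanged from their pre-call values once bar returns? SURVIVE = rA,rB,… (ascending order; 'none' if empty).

SURVIVE = r4,r6

prologue: push r2 → mem[0x73]=0xc5, sp=0x73
prologue: push r6 → mem[0x72]=0xbb, sp=0x72
prologue: push r7 → mem[0x71]=0xb3, sp=0x71
body[0] add  r6, r5, #39 → r6=0x6f
body[1] mov  r1, r5 → r1=0x48
body[2] mov  r5, #0xa1 → r5=0xa1
body[3] add  r7, r7, #11 → r7=0xbe
body[4] add  r2, r6, r5 → r2=0x10
body[5] mov  r5, r6 → r5=0x6f
epilogue: pop r7=0xb3, sp=0x72
epilogue: pop r6=0xbb, sp=0x73
epilogue: pop r2=0xc5, sp=0x74
r1: caller-saved, written=True
r4: caller-saved, written=False
r6: callee-saved, written=True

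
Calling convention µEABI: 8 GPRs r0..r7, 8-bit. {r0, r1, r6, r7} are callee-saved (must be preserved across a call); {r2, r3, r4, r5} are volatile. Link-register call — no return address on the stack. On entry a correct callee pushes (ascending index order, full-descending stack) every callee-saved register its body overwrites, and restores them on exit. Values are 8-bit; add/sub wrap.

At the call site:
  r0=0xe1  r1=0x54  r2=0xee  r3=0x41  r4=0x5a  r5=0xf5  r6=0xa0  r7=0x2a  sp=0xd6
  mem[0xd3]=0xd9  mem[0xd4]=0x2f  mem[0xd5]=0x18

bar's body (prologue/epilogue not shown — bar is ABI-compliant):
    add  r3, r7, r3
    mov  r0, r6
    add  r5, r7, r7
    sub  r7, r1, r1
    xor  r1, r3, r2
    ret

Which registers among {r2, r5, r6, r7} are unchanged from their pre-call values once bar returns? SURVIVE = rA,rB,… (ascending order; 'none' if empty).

prologue: push r0 → mem[0xd5]=0xe1, sp=0xd5
prologue: push r1 → mem[0xd4]=0x54, sp=0xd4
prologue: push r7 → mem[0xd3]=0x2a, sp=0xd3
body[0] add  r3, r7, r3 → r3=0x6b
body[1] mov  r0, r6 → r0=0xa0
body[2] add  r5, r7, r7 → r5=0x54
body[3] sub  r7, r1, r1 → r7=0x00
body[4] xor  r1, r3, r2 → r1=0x85
epilogue: pop r7=0x2a, sp=0xd4
epilogue: pop r1=0x54, sp=0xd5
epilogue: pop r0=0xe1, sp=0xd6
r2: caller-saved, written=False
r5: caller-saved, written=True
r6: callee-saved, written=False
r7: callee-saved, written=True

SURVIVE = r2,r6,r7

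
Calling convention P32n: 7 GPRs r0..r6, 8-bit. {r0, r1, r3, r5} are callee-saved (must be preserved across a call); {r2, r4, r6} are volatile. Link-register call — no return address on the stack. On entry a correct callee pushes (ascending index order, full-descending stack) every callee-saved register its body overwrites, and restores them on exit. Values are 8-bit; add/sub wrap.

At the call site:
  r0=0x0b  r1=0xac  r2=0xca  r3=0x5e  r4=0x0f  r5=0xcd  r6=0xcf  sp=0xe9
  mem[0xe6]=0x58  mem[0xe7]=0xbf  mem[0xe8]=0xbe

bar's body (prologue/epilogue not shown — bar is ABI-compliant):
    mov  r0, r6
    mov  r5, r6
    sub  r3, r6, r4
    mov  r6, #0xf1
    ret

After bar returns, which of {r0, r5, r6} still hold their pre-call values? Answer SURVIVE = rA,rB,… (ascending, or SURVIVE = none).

prologue: push r0 -> mem[0xe8]=0x0b, sp=0xe8
prologue: push r3 -> mem[0xe7]=0x5e, sp=0xe7
prologue: push r5 -> mem[0xe6]=0xcd, sp=0xe6
body[0] mov  r0, r6 -> r0=0xcf
body[1] mov  r5, r6 -> r5=0xcf
body[2] sub  r3, r6, r4 -> r3=0xc0
body[3] mov  r6, #0xf1 -> r6=0xf1
epilogue: pop r5=0xcd, sp=0xe7
epilogue: pop r3=0x5e, sp=0xe8
epilogue: pop r0=0x0b, sp=0xe9
r0: callee-saved, written=True
r5: callee-saved, written=True
r6: caller-saved, written=True

SURVIVE = r0,r5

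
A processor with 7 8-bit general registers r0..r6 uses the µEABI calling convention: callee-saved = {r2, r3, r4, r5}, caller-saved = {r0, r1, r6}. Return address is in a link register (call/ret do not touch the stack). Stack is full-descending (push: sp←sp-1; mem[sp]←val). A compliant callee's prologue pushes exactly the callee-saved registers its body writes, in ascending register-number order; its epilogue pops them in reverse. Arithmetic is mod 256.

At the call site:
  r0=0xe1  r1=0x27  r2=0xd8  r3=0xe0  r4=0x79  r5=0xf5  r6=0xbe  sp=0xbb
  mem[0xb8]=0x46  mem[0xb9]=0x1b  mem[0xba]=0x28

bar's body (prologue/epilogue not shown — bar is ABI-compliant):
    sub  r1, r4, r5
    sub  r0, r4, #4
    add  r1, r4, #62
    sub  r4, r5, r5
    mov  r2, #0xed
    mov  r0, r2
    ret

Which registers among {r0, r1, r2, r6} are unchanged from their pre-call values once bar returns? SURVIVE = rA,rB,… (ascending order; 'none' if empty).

SURVIVE = r2,r6

prologue: push r2 -> mem[0xba]=0xd8, sp=0xba
prologue: push r4 -> mem[0xb9]=0x79, sp=0xb9
body[0] sub  r1, r4, r5 -> r1=0x84
body[1] sub  r0, r4, #4 -> r0=0x75
body[2] add  r1, r4, #62 -> r1=0xb7
body[3] sub  r4, r5, r5 -> r4=0x00
body[4] mov  r2, #0xed -> r2=0xed
body[5] mov  r0, r2 -> r0=0xed
epilogue: pop r4=0x79, sp=0xba
epilogue: pop r2=0xd8, sp=0xbb
r0: caller-saved, written=True
r1: caller-saved, written=True
r2: callee-saved, written=True
r6: caller-saved, written=False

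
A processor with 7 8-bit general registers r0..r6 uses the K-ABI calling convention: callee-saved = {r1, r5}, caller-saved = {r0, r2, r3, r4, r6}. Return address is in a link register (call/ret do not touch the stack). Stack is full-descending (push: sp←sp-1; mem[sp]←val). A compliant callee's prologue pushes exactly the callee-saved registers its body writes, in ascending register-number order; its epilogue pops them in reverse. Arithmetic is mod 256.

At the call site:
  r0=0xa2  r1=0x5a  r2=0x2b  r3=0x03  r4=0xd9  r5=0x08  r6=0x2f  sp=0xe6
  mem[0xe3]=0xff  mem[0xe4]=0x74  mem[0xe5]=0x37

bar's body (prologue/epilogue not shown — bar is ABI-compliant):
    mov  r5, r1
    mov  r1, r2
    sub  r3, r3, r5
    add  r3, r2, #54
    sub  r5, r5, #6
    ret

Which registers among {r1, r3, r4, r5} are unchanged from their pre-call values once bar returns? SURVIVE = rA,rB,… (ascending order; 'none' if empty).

prologue: push r1 → mem[0xe5]=0x5a, sp=0xe5
prologue: push r5 → mem[0xe4]=0x08, sp=0xe4
body[0] mov  r5, r1 → r5=0x5a
body[1] mov  r1, r2 → r1=0x2b
body[2] sub  r3, r3, r5 → r3=0xa9
body[3] add  r3, r2, #54 → r3=0x61
body[4] sub  r5, r5, #6 → r5=0x54
epilogue: pop r5=0x08, sp=0xe5
epilogue: pop r1=0x5a, sp=0xe6
r1: callee-saved, written=True
r3: caller-saved, written=True
r4: caller-saved, written=False
r5: callee-saved, written=True

SURVIVE = r1,r4,r5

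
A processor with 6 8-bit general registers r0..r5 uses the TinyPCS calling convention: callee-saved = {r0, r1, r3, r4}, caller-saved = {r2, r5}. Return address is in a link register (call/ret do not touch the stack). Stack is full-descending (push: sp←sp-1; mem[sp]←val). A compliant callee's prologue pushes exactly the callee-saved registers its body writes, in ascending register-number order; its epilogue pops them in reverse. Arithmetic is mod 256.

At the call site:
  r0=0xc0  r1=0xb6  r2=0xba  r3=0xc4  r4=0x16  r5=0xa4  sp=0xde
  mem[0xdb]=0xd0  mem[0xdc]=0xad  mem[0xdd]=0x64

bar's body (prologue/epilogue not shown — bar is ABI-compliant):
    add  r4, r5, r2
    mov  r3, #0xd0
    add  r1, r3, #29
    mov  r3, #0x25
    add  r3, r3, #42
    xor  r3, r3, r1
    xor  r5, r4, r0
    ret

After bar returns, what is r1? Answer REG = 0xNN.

REG = 0xb6

prologue: push r1 -> mem[0xdd]=0xb6, sp=0xdd
prologue: push r3 -> mem[0xdc]=0xc4, sp=0xdc
prologue: push r4 -> mem[0xdb]=0x16, sp=0xdb
body[0] add  r4, r5, r2 -> r4=0x5e
body[1] mov  r3, #0xd0 -> r3=0xd0
body[2] add  r1, r3, #29 -> r1=0xed
body[3] mov  r3, #0x25 -> r3=0x25
body[4] add  r3, r3, #42 -> r3=0x4f
body[5] xor  r3, r3, r1 -> r3=0xa2
body[6] xor  r5, r4, r0 -> r5=0x9e
epilogue: pop r4=0x16, sp=0xdc
epilogue: pop r3=0xc4, sp=0xdd
epilogue: pop r1=0xb6, sp=0xde
r1 is callee-saved -> restored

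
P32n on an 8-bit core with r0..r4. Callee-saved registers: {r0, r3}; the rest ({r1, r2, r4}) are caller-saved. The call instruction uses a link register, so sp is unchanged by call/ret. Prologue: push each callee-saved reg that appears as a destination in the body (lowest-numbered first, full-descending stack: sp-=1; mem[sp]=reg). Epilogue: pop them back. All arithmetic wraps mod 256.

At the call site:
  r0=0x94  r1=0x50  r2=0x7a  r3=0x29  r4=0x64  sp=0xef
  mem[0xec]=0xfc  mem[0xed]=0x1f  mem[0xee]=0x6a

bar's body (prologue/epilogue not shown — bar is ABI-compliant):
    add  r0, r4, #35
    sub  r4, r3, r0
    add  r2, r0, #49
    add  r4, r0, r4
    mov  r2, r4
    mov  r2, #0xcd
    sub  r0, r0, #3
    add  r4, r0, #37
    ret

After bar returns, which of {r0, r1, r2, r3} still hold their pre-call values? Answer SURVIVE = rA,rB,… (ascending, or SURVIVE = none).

SURVIVE = r0,r1,r3

prologue: push r0 -> mem[0xee]=0x94, sp=0xee
body[0] add  r0, r4, #35 -> r0=0x87
body[1] sub  r4, r3, r0 -> r4=0xa2
body[2] add  r2, r0, #49 -> r2=0xb8
body[3] add  r4, r0, r4 -> r4=0x29
body[4] mov  r2, r4 -> r2=0x29
body[5] mov  r2, #0xcd -> r2=0xcd
body[6] sub  r0, r0, #3 -> r0=0x84
body[7] add  r4, r0, #37 -> r4=0xa9
epilogue: pop r0=0x94, sp=0xef
r0: callee-saved, written=True
r1: caller-saved, written=False
r2: caller-saved, written=True
r3: callee-saved, written=False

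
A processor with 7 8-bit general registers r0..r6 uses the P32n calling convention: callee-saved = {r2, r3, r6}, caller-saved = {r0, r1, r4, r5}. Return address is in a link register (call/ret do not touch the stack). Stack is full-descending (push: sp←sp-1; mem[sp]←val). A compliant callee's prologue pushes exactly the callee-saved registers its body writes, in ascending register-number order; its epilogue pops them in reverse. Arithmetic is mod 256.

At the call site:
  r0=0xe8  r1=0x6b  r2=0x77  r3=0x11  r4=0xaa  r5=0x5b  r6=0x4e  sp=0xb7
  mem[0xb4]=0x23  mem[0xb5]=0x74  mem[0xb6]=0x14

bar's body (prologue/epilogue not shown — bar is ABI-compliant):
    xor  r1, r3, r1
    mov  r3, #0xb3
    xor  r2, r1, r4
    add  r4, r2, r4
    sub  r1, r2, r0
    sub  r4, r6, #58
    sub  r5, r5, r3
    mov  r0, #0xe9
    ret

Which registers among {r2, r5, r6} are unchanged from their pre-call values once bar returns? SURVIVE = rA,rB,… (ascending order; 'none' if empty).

prologue: push r2 → mem[0xb6]=0x77, sp=0xb6
prologue: push r3 → mem[0xb5]=0x11, sp=0xb5
body[0] xor  r1, r3, r1 → r1=0x7a
body[1] mov  r3, #0xb3 → r3=0xb3
body[2] xor  r2, r1, r4 → r2=0xd0
body[3] add  r4, r2, r4 → r4=0x7a
body[4] sub  r1, r2, r0 → r1=0xe8
body[5] sub  r4, r6, #58 → r4=0x14
body[6] sub  r5, r5, r3 → r5=0xa8
body[7] mov  r0, #0xe9 → r0=0xe9
epilogue: pop r3=0x11, sp=0xb6
epilogue: pop r2=0x77, sp=0xb7
r2: callee-saved, written=True
r5: caller-saved, written=True
r6: callee-saved, written=False

SURVIVE = r2,r6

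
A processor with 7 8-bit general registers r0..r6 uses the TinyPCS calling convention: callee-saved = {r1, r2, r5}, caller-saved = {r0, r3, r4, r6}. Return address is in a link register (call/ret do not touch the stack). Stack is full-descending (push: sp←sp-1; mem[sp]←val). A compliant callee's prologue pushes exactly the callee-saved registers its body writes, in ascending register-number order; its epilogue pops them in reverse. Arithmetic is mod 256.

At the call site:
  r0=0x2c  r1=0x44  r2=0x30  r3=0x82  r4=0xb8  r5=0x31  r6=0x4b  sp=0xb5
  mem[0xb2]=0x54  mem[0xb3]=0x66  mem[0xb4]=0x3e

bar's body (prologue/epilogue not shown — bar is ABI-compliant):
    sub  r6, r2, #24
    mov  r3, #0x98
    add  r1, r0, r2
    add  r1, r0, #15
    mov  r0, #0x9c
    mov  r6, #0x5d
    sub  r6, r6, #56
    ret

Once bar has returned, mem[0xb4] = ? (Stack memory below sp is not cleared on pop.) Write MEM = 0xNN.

MEM = 0x44

prologue: push r1 -> mem[0xb4]=0x44, sp=0xb4
body[0] sub  r6, r2, #24 -> r6=0x18
body[1] mov  r3, #0x98 -> r3=0x98
body[2] add  r1, r0, r2 -> r1=0x5c
body[3] add  r1, r0, #15 -> r1=0x3b
body[4] mov  r0, #0x9c -> r0=0x9c
body[5] mov  r6, #0x5d -> r6=0x5d
body[6] sub  r6, r6, #56 -> r6=0x25
epilogue: pop r1=0x44, sp=0xb5
prologue pushed ['r1'] at ['0xb4']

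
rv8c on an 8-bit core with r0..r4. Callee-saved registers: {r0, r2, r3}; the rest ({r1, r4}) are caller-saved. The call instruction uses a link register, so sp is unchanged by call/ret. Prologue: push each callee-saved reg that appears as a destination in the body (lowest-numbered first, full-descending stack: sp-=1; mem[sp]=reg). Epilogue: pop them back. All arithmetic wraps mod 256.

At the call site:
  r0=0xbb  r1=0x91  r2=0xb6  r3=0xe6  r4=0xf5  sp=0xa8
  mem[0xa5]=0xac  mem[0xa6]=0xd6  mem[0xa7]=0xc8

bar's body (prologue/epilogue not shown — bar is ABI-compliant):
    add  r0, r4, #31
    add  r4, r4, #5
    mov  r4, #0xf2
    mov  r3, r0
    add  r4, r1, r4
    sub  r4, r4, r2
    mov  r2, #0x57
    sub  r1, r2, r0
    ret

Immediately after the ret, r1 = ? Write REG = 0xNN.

REG = 0x43

prologue: push r0 -> mem[0xa7]=0xbb, sp=0xa7
prologue: push r2 -> mem[0xa6]=0xb6, sp=0xa6
prologue: push r3 -> mem[0xa5]=0xe6, sp=0xa5
body[0] add  r0, r4, #31 -> r0=0x14
body[1] add  r4, r4, #5 -> r4=0xfa
body[2] mov  r4, #0xf2 -> r4=0xf2
body[3] mov  r3, r0 -> r3=0x14
body[4] add  r4, r1, r4 -> r4=0x83
body[5] sub  r4, r4, r2 -> r4=0xcd
body[6] mov  r2, #0x57 -> r2=0x57
body[7] sub  r1, r2, r0 -> r1=0x43
epilogue: pop r3=0xe6, sp=0xa6
epilogue: pop r2=0xb6, sp=0xa7
epilogue: pop r0=0xbb, sp=0xa8
r1 is caller-saved -> body value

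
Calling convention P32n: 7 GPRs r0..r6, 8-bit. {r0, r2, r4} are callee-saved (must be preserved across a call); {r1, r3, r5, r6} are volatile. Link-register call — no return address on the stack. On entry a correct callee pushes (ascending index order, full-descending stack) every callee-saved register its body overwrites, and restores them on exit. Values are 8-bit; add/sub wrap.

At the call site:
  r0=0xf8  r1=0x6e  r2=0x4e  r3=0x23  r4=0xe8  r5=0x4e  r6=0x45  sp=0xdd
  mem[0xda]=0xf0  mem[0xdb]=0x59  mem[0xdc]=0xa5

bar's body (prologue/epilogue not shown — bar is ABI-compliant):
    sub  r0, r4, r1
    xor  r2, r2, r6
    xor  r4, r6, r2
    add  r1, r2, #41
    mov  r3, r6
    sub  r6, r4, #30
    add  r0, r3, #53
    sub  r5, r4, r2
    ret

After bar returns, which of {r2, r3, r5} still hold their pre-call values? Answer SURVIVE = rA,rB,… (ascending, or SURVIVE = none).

prologue: push r0 -> mem[0xdc]=0xf8, sp=0xdc
prologue: push r2 -> mem[0xdb]=0x4e, sp=0xdb
prologue: push r4 -> mem[0xda]=0xe8, sp=0xda
body[0] sub  r0, r4, r1 -> r0=0x7a
body[1] xor  r2, r2, r6 -> r2=0x0b
body[2] xor  r4, r6, r2 -> r4=0x4e
body[3] add  r1, r2, #41 -> r1=0x34
body[4] mov  r3, r6 -> r3=0x45
body[5] sub  r6, r4, #30 -> r6=0x30
body[6] add  r0, r3, #53 -> r0=0x7a
body[7] sub  r5, r4, r2 -> r5=0x43
epilogue: pop r4=0xe8, sp=0xdb
epilogue: pop r2=0x4e, sp=0xdc
epilogue: pop r0=0xf8, sp=0xdd
r2: callee-saved, written=True
r3: caller-saved, written=True
r5: caller-saved, written=True

SURVIVE = r2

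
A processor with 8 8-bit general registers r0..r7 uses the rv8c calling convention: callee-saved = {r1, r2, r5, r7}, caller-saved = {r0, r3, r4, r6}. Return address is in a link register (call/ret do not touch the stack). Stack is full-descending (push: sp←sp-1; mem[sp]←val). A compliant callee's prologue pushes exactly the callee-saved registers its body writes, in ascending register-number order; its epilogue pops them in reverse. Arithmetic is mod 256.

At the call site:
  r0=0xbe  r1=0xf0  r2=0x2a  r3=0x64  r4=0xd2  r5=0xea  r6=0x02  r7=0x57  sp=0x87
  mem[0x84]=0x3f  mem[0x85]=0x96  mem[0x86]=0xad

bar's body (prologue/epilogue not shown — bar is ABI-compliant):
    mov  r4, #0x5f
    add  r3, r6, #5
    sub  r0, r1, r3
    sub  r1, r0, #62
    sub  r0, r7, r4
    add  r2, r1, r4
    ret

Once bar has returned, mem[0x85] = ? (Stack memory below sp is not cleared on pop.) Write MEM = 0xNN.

prologue: push r1 -> mem[0x86]=0xf0, sp=0x86
prologue: push r2 -> mem[0x85]=0x2a, sp=0x85
body[0] mov  r4, #0x5f -> r4=0x5f
body[1] add  r3, r6, #5 -> r3=0x07
body[2] sub  r0, r1, r3 -> r0=0xe9
body[3] sub  r1, r0, #62 -> r1=0xab
body[4] sub  r0, r7, r4 -> r0=0xf8
body[5] add  r2, r1, r4 -> r2=0x0a
epilogue: pop r2=0x2a, sp=0x86
epilogue: pop r1=0xf0, sp=0x87
prologue pushed ['r1', 'r2'] at ['0x86', '0x85']

MEM = 0x2a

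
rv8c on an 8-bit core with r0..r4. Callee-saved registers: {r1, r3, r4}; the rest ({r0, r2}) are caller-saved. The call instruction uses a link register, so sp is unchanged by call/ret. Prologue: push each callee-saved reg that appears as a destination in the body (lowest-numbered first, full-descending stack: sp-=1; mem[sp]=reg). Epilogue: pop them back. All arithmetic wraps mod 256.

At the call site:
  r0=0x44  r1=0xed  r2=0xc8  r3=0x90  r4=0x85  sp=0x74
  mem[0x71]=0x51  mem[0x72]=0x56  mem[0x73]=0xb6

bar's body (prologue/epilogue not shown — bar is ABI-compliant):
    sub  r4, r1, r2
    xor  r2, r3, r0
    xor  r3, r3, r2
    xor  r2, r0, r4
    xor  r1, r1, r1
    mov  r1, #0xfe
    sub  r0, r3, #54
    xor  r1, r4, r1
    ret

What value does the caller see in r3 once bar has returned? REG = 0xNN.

REG = 0x90

prologue: push r1 -> mem[0x73]=0xed, sp=0x73
prologue: push r3 -> mem[0x72]=0x90, sp=0x72
prologue: push r4 -> mem[0x71]=0x85, sp=0x71
body[0] sub  r4, r1, r2 -> r4=0x25
body[1] xor  r2, r3, r0 -> r2=0xd4
body[2] xor  r3, r3, r2 -> r3=0x44
body[3] xor  r2, r0, r4 -> r2=0x61
body[4] xor  r1, r1, r1 -> r1=0x00
body[5] mov  r1, #0xfe -> r1=0xfe
body[6] sub  r0, r3, #54 -> r0=0x0e
body[7] xor  r1, r4, r1 -> r1=0xdb
epilogue: pop r4=0x85, sp=0x72
epilogue: pop r3=0x90, sp=0x73
epilogue: pop r1=0xed, sp=0x74
r3 is callee-saved -> restored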